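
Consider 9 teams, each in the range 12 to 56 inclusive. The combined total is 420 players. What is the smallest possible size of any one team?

Minimizing one value means maximizing the remaining 8.
The other 8 can take up 8 × 56 = 448 ≥ 420 − 12, so one team can sit at its floor of 12.
Achievable: one at 12 and the other 8 totalling 408, which fits since 8 × 12 ≤ 408 ≤ 8 × 56.

12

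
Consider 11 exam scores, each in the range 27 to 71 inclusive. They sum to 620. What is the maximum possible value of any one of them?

71

To make one score as large as possible, make the other 10 as small as possible.
The other 10 contribute at least 10 × 27 = 270, leaving at most 620 − 270 = 350.
But each score is capped at 71, so the maximum is 71.
Achievable: one at 71 and the other 10 totalling 549, which fits since 10 × 27 ≤ 549 ≤ 10 × 71.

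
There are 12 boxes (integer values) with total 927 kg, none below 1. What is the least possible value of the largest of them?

78

The 12 values sum to 927, so their maximum is at least ⌈927/12⌉ = 78.
Taking 9 copies of 77 and 3 copies of 78 gives exactly 927, so 78 is attained.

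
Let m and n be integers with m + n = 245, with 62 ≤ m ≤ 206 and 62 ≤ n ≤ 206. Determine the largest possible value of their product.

15006

mn = m(245 − m) is maximized when m is as near 245/2 as the bounds allow.
Taking m = 122 and n = 123 (both in [62, 206]) gives mn = 15006.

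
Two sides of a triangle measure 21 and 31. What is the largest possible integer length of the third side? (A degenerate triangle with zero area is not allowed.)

51

The third side must be less than 21 + 31 = 52.
The largest integer below 52 is 51.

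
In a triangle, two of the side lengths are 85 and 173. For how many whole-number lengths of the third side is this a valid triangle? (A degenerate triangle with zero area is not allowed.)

169

The triangle inequality gives |85 − 173| < c < 85 + 173, i.e. 88 < c < 258.
So c can be any integer from 89 to 257: 169 values.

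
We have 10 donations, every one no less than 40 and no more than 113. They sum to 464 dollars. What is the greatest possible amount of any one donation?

104

Maximizing one value means minimizing the remaining 9.
The other 9 contribute at least 9 × 40 = 360, leaving at most 464 − 360 = 104.
Since 104 ≤ 113, this is achievable: one at 104 and 9 at 40.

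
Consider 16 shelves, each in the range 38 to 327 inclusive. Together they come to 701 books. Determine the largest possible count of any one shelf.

131

Maximizing one value means minimizing the remaining 15.
The other 15 contribute at least 15 × 38 = 570, leaving at most 701 − 570 = 131.
Since 131 ≤ 327, this is achievable: one at 131 and 15 at 38.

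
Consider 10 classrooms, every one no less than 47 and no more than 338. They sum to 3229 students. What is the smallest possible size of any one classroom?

To make one classroom as small as possible, make the other 9 as large as possible.
The other 9 contribute at most 9 × 338 = 3042, leaving at least 3229 − 3042 = 187.
Since 187 ≥ 47, this is achievable: one at 187 and 9 at 338.

187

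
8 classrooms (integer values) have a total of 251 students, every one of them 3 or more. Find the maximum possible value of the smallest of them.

If every one of the 8 were at least 32, the total would be at least 8 × 32 = 256 > 251.
Taking 5 copies of 31 and 3 copies of 32 gives exactly 251, so 31 is attained.

31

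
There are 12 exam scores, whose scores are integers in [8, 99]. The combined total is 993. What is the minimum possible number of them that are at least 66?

7

If only k of them are at least 66, the other 12 − k are at most 65, so the total is at most k·99 + (12 − k)·65.
This must reach 993, so k·99 + (12 − k)·65 ≥ 993, giving k ≥ 7.
Exactly 7 works: 7 values at 99 and 5 at 65 total 1018; lower one of the high values by 25 (still ≥ 66) to hit 993.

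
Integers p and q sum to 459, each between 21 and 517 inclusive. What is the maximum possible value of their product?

52670

pq = p(459 − p) is maximized when p is as near 459/2 as the bounds allow.
Taking p = 229 and q = 230 (both in [21, 517]) gives pq = 52670.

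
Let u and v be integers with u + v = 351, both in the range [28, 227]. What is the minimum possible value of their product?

28148

For a fixed sum, uv is smallest when u and v are as far apart as possible.
At the endpoint u = 124, v = 351 − 124 = 227, so uv = 124 × 227 = 28148.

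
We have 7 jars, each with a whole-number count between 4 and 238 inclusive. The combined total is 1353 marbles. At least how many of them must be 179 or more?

2

If only k of them are at least 179, the other 7 − k are at most 178, so the total is at most k·238 + (7 − k)·178.
This must reach 1353, so k·238 + (7 − k)·178 ≥ 1353, giving k ≥ 2.
Exactly 2 works: 2 values at 238 and 5 at 178 total 1366; lower one of the high values by 13 (still ≥ 179) to hit 1353.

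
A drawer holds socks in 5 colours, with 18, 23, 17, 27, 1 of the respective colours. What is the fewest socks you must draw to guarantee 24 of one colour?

In the worst case you take as many as possible of each colour without reaching 24: 18 + 23 + 17 + 23 + 1 = 82.
The next one must give 24 of some colour, so 82 + 1 = 83.

83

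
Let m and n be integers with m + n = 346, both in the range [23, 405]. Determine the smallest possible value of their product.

7429

Since m + n is fixed, pushing one of them to its bound minimizes the product.
At the endpoint m = 23, n = 346 − 23 = 323, so mn = 23 × 323 = 7429.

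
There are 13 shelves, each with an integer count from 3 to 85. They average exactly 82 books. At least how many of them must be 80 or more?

7

The total is 13 × 82 = 1066.
Suppose at most 13 − j of them reach 80; then j values are ≤ 79 and the rest ≤ 85.
The total is then ≤ 79·j + 85·(13 − j) = 1105 − 6j. For this to be ≥ 1066 we need j ≤ 6, so at least 13 − 6 = 7 must reach 80.
Exactly 7 works: 7 values at 85 and 6 at 79 total 1069; lower one of the high values by 3 (still ≥ 80) to hit 1066.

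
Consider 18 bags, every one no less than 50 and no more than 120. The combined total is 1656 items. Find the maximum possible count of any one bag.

Maximizing one value means minimizing the remaining 17.
The other 17 contribute at least 17 × 50 = 850, leaving at most 1656 − 850 = 806.
But each bag is capped at 120, so the maximum is 120.
Achievable: one at 120 and the other 17 totalling 1536, which fits since 17 × 50 ≤ 1536 ≤ 17 × 120.

120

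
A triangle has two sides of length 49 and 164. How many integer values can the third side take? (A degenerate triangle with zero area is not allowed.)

The triangle inequality gives |49 − 164| < c < 49 + 164, i.e. 115 < c < 213.
So c can be any integer from 116 to 212: 97 values.

97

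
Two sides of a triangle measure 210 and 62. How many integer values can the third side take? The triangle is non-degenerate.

The triangle inequality gives |210 − 62| < c < 210 + 62, i.e. 148 < c < 272.
So c can be any integer from 149 to 271: 123 values.

123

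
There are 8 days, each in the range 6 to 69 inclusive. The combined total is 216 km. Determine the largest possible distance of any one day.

69

To make one day as large as possible, make the other 7 as small as possible.
The other 7 contribute at least 7 × 6 = 42, leaving at most 216 − 42 = 174.
But each day is capped at 69, so the maximum is 69.
Achievable: one at 69 and the other 7 totalling 147, which fits since 7 × 6 ≤ 147 ≤ 7 × 69.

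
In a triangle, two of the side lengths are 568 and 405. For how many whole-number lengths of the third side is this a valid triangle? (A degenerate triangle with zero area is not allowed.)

809

The triangle inequality gives |568 − 405| < c < 568 + 405, i.e. 163 < c < 973.
So c can be any integer from 164 to 972: 809 values.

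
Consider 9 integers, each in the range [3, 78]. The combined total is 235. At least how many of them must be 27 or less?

1

If only k of them are at most 27, the other 9 − k are at least 28, so the total is at least (9 − k)·28 + k·3.
This is ≤ 235, so (9 − k)·28 + 3k ≤ 235, which gives k ≥ 1.
Exactly 1 works: 1 value at 3 and 8 at 28 total 227; raise one of the low values by 8 (still ≤ 27) to hit 235.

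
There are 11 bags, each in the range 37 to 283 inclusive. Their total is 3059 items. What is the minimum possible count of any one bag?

229

To make one bag as small as possible, make the other 10 as large as possible.
The other 10 contribute at most 10 × 283 = 2830, leaving at least 3059 − 2830 = 229.
Since 229 ≥ 37, this is achievable: one at 229 and 10 at 283.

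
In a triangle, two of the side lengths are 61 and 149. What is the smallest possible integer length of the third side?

89

The third side must exceed |61 − 149| = 88.
The smallest integer above 88 is 89.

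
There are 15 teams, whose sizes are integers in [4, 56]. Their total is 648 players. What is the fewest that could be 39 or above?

Suppose at most 15 − j of them reach 39; then j values are ≤ 38 and the rest ≤ 56.
The total is then ≤ 38·j + 56·(15 − j) = 840 − 18j. For this to be ≥ 648 we need j ≤ 10, so at least 15 − 10 = 5 must reach 39.
Exactly 5 works: 5 values at 56 and 10 at 38 total 660; lower one of the high values by 12 (still ≥ 39) to hit 648.

5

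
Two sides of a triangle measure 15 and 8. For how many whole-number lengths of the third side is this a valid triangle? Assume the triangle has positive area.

15

The triangle inequality gives |15 − 8| < c < 15 + 8, i.e. 7 < c < 23.
So c can be any integer from 8 to 22: 15 values.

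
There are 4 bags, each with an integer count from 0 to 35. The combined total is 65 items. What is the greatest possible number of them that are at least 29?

2

If k of the values are ≥ 29, the total is ≥ 29k + 0(4 − k).
Setting 29k + 0(4 − k) ≤ 65 gives 29k ≤ 65, so k ≤ 2.
k = 2 is achieved by 2 values at 29 and 2 at 0, total 58; add 7 to one value (staying below 29) to reach 65.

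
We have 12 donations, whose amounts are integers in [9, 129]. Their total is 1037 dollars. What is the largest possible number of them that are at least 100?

10

If k of the values are ≥ 100, the total is ≥ 100k + 9(12 − k).
Setting 100k + 9(12 − k) ≤ 1037 gives 91k ≤ 929, so k ≤ 10.
k = 10 is achieved by 10 values at 100 and 2 at 9, total 1018; add 19 to one value (staying below 100) to reach 1037.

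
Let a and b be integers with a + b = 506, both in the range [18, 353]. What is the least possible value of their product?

54009

ab = a(506 − a) is concave in a, so over [153, 353] it is minimized at an endpoint.
The extreme feasible split is a = 153, b = 353, giving ab = 54009.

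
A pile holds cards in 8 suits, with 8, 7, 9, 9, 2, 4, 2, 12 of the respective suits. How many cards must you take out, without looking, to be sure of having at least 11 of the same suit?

In the worst case you take as many as possible of each suit without reaching 11: 8 + 7 + 9 + 9 + 2 + 4 + 2 + 10 = 51.
The next one must give 11 of some suit, so 51 + 1 = 52.

52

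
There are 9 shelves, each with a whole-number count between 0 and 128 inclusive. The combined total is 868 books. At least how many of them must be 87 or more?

Each value short of 87 is at most 86, costing at least 128 − 86 = 42 against the maximum total of 1152.
We can afford to lose at most 1152 − 868 = 284, so at most ⌊284/42⌋ = 6 fall short, and at least 3 are ≥ 87.
Exactly 3 works: 3 values at 128 and 6 at 86 total 900; lower one of the high values by 32 (still ≥ 87) to hit 868.

3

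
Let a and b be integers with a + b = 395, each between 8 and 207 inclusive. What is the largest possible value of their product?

With a + b fixed, ab peaks when the two are closest together.
Taking a = 197 and b = 198 (both in [8, 207]) gives ab = 39006.

39006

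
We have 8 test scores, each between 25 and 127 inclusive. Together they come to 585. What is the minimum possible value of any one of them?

25

To make one score as small as possible, make the other 7 as large as possible.
The other 7 can take up 7 × 127 = 889 ≥ 585 − 25, so one score can sit at its floor of 25.
Achievable: one at 25 and the other 7 totalling 560, which fits since 7 × 25 ≤ 560 ≤ 7 × 127.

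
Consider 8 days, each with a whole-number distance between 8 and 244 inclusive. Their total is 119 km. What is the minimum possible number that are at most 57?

If only k of them are at most 57, the other 8 − k are at least 58, so the total is at least (8 − k)·58 + k·8.
This is ≤ 119, so (8 − k)·58 + 8k ≤ 119, which gives k ≥ 7.
Exactly 7 works: 7 values at 8 and 1 at 58 total 114; raise one of the low values by 5 (still ≤ 57) to hit 119.

7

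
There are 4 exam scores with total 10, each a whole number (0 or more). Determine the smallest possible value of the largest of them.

The average is 10/4 > 2, so not all 4 can be 2 or less; the largest is ≥ 3.
Achievable: 2 of them at 3 and 2 at 2 total 10.

3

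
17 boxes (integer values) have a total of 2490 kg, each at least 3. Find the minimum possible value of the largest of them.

147

Some value must be at least ⌈2490/17⌉ = 147, since 17 × 146 = 2482 < 2490.
Achievable: 8 of them at 147 and 9 at 146 total 2490.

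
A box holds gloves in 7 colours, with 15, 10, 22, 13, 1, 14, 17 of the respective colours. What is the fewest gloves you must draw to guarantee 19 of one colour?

In the worst case you take as many as possible of each colour without reaching 19: 15 + 10 + 18 + 13 + 1 + 14 + 17 = 88.
The next one must give 19 of some colour, so 88 + 1 = 89.

89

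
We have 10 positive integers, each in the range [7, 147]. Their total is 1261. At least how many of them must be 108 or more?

5

Suppose at most 10 − j of them reach 108; then j values are ≤ 107 and the rest ≤ 147.
The total is then ≤ 107·j + 147·(10 − j) = 1470 − 40j. For this to be ≥ 1261 we need j ≤ 5, so at least 10 − 5 = 5 must reach 108.
Exactly 5 works: 5 values at 147 and 5 at 107 total 1270; lower one of the high values by 9 (still ≥ 108) to hit 1261.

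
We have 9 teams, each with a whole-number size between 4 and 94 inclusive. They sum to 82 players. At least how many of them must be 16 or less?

Let j be the number exceeding 16. Then the total is ≥ 17·j + 4·(9 − j) = 36 + 13j.
So 13j ≤ 46 and j ≤ 3; hence at least 9 − 3 = 6 are ≤ 16.
Exactly 6 works: 6 values at 4 and 3 at 17 total 75; raise one of the low values by 7 (still ≤ 16) to hit 82.

6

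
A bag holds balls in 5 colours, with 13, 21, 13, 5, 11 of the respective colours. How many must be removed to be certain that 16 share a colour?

58

In the worst case you take as many as possible of each colour without reaching 16: 13 + 15 + 13 + 5 + 11 = 57.
The next one must give 16 of some colour, so 57 + 1 = 58.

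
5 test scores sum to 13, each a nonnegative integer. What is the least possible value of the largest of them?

3

The average is 13/5 > 2, so not all 5 can be 2 or less; the largest is ≥ 3.
Achievable: 3 of them at 3 and 2 at 2 total 13.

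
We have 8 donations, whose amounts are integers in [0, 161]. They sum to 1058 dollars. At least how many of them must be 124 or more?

Suppose at most 8 − j of them reach 124; then j values are ≤ 123 and the rest ≤ 161.
The total is then ≤ 123·j + 161·(8 − j) = 1288 − 38j. For this to be ≥ 1058 we need j ≤ 6, so at least 8 − 6 = 2 must reach 124.
Exactly 2 works: 2 values at 161 and 6 at 123 total 1060; lower one of the high values by 2 (still ≥ 124) to hit 1058.

2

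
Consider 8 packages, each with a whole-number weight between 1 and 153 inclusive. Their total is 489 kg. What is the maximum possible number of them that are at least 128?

Suppose k of them are at least 128. Those contribute at least 128 each and the other 8 − k at least 1 each.
So the total is at least 128k + 1(8 − k) = 8 + 127k. This must be ≤ 489, giving k ≤ 3.
k = 3 is achieved by 3 values at 128 and 5 at 1, total 389; add 100 to one value (staying below 128) to reach 489.

3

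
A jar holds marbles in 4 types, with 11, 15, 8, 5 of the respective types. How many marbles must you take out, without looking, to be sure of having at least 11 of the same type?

In the worst case you take as many as possible of each type without reaching 11: 10 + 10 + 8 + 5 = 33.
The next one must give 11 of some type, so 33 + 1 = 34.

34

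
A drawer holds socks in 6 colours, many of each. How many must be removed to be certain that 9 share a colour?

You could draw 8 of every colour without reaching 9 of any — 48 in all.
One more forces 9 of some colour, so 48 + 1 = 49.

49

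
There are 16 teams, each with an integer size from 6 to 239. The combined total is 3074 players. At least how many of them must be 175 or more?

5

Suppose at most 16 − j of them reach 175; then j values are ≤ 174 and the rest ≤ 239.
The total is then ≤ 174·j + 239·(16 − j) = 3824 − 65j. For this to be ≥ 3074 we need j ≤ 11, so at least 16 − 11 = 5 must reach 175.
Exactly 5 works: 5 values at 239 and 11 at 174 total 3109; lower one of the high values by 35 (still ≥ 175) to hit 3074.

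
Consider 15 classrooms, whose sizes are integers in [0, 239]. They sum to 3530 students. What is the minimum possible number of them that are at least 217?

Suppose at most 15 − j of them reach 217; then j values are ≤ 216 and the rest ≤ 239.
The total is then ≤ 216·j + 239·(15 − j) = 3585 − 23j. For this to be ≥ 3530 we need j ≤ 2, so at least 15 − 2 = 13 must reach 217.
Exactly 13 works: 13 values at 239 and 2 at 216 total 3539; lower one of the high values by 9 (still ≥ 217) to hit 3530.

13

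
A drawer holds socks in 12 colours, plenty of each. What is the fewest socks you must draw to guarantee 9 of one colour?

97

In the worst case you draw 8 of each of the 12 colours: 12 × 8 = 96.
One more forces 9 of some colour, so 96 + 1 = 97.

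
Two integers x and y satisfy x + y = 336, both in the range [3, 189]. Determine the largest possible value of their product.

xy = x(336 − x) is maximized when x is as near 336/2 as the bounds allow.
Taking x = 168 and y = 168 (both in [3, 189]) gives xy = 28224.

28224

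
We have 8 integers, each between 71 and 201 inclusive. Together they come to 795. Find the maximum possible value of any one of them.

To make one integer as large as possible, make the other 7 as small as possible.
The other 7 contribute at least 7 × 71 = 497, leaving at most 795 − 497 = 298.
But each integer is capped at 201, so the maximum is 201.
Achievable: one at 201 and the other 7 totalling 594, which fits since 7 × 71 ≤ 594 ≤ 7 × 201.

201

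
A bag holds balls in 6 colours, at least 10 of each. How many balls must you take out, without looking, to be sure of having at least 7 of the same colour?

37

In the worst case you draw 6 of each of the 6 colours: 6 × 6 = 36.
One more forces 7 of some colour, so 36 + 1 = 37.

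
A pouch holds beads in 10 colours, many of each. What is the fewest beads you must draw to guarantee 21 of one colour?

In the worst case you draw 20 of each of the 10 colours: 10 × 20 = 200.
One more forces 21 of some colour, so 200 + 1 = 201.

201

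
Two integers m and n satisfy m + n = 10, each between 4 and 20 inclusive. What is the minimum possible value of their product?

For a fixed sum, mn is smallest when m and n are as far apart as possible.
At the endpoint m = 4, n = 10 − 4 = 6, so mn = 4 × 6 = 24.

24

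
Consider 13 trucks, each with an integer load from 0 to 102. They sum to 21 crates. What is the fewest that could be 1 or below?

Let j be the number exceeding 1. Then the total is ≥ 2·j + 0·(13 − j) = 0 + 2j.
So 2j ≤ 21 and j ≤ 10; hence at least 13 − 10 = 3 are ≤ 1.
Exactly 3 works: 3 values at 0 and 10 at 2 total 20; raise one of the low values by 1 (still ≤ 1) to hit 21.

3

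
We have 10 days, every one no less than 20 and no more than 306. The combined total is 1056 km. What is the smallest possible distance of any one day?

To make one day as small as possible, make the other 9 as large as possible.
The other 9 can take up 9 × 306 = 2754 ≥ 1056 − 20, so one day can sit at its floor of 20.
Achievable: one at 20 and the other 9 totalling 1036, which fits since 9 × 20 ≤ 1036 ≤ 9 × 306.

20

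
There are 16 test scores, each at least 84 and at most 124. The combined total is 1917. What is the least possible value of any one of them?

Minimizing one value means maximizing the remaining 15.
The other 15 can take up 15 × 124 = 1860 ≥ 1917 − 84, so one score can sit at its floor of 84.
Achievable: one at 84 and the other 15 totalling 1833, which fits since 15 × 84 ≤ 1833 ≤ 15 × 124.

84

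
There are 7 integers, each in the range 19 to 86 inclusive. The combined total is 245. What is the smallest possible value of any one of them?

19

To make one integer as small as possible, make the other 6 as large as possible.
The other 6 can take up 6 × 86 = 516 ≥ 245 − 19, so one integer can sit at its floor of 19.
Achievable: one at 19 and the other 6 totalling 226, which fits since 6 × 19 ≤ 226 ≤ 6 × 86.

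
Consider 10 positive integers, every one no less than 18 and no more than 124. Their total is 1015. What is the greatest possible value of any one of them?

To make one integer as large as possible, make the other 9 as small as possible.
The other 9 contribute at least 9 × 18 = 162, leaving at most 1015 − 162 = 853.
But each integer is capped at 124, so the maximum is 124.
Achievable: one at 124 and the other 9 totalling 891, which fits since 9 × 18 ≤ 891 ≤ 9 × 124.

124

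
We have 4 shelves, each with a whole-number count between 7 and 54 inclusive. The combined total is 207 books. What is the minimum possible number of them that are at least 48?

Suppose at most 4 − j of them reach 48; then j values are ≤ 47 and the rest ≤ 54.
The total is then ≤ 47·j + 54·(4 − j) = 216 − 7j. For this to be ≥ 207 we need j ≤ 1, so at least 4 − 1 = 3 must reach 48.
Exactly 3 works: 3 values at 54 and 1 at 47 total 209; lower one of the high values by 2 (still ≥ 48) to hit 207.

3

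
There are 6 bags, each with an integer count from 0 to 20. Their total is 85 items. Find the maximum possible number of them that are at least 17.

5

With k values at 17 or above and the rest at least 0, the sum is at least 0 + 17k.
Since the sum is 85, we need 17k ≤ 85, i.e. k ≤ 5.
k = 5 is achieved by 5 values at 17 and 1 at 0, total 85.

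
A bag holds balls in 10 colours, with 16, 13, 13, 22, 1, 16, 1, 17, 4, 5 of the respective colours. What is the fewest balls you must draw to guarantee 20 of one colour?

106

In the worst case you take as many as possible of each colour without reaching 20: 16 + 13 + 13 + 19 + 1 + 16 + 1 + 17 + 4 + 5 = 105.
The next one must give 20 of some colour, so 105 + 1 = 106.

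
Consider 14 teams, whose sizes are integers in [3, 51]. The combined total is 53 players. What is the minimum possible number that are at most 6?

12

Let j be the number exceeding 6. Then the total is ≥ 7·j + 3·(14 − j) = 42 + 4j.
So 4j ≤ 11 and j ≤ 2; hence at least 14 − 2 = 12 are ≤ 6.
Exactly 12 works: 12 values at 3 and 2 at 7 total 50; raise one of the low values by 3 (still ≤ 6) to hit 53.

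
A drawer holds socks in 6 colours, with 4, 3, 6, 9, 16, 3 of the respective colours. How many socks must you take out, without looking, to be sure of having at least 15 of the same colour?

In the worst case you take as many as possible of each colour without reaching 15: 4 + 3 + 6 + 9 + 14 + 3 = 39.
The next one must give 15 of some colour, so 39 + 1 = 40.

40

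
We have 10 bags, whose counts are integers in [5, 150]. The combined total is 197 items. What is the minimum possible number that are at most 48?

7

Let j be the number exceeding 48. Then the total is ≥ 49·j + 5·(10 − j) = 50 + 44j.
So 44j ≤ 147 and j ≤ 3; hence at least 10 − 3 = 7 are ≤ 48.
Exactly 7 works: 7 values at 5 and 3 at 49 total 182; raise one of the low values by 15 (still ≤ 48) to hit 197.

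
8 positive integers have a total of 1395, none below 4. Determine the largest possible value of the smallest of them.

If every one of the 8 were at least 175, the total would be at least 8 × 175 = 1400 > 1395.
Taking 5 copies of 174 and 3 copies of 175 gives exactly 1395, so 174 is attained.

174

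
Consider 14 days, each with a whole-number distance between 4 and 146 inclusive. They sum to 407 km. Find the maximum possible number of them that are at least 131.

Suppose k of them are at least 131. Those contribute at least 131 each and the other 14 − k at least 4 each.
So the total is at least 131k + 4(14 − k) = 56 + 127k. This must be ≤ 407, giving k ≤ 2.
k = 2 is achieved by 2 values at 131 and 12 at 4, total 310; add 97 to one value (staying below 131) to reach 407.

2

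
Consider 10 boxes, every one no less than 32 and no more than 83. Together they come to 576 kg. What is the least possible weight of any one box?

To make one box as small as possible, make the other 9 as large as possible.
The other 9 can take up 9 × 83 = 747 ≥ 576 − 32, so one box can sit at its floor of 32.
Achievable: one at 32 and the other 9 totalling 544, which fits since 9 × 32 ≤ 544 ≤ 9 × 83.

32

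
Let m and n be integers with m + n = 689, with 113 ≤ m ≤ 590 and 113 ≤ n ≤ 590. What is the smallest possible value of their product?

65088

mn = m(689 − m) is concave in m, so over [113, 576] it is minimized at an endpoint.
The extreme feasible split is m = 113, n = 576, giving mn = 65088.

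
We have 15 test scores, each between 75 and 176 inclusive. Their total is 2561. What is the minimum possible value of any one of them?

Minimizing one value means maximizing the remaining 14.
The other 14 contribute at most 14 × 176 = 2464, leaving at least 2561 − 2464 = 97.
Since 97 ≥ 75, this is achievable: one at 97 and 14 at 176.

97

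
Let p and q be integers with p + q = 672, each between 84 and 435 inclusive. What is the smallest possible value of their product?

Since p + q is fixed, pushing one of them to its bound minimizes the product.
The extreme feasible split is p = 237, q = 435, giving pq = 103095.

103095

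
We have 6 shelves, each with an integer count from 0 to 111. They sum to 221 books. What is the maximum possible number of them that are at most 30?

5

Each value at 30 or below falls at least 111 − 30 = 81 short of the ceiling 111.
The ceiling total is 6 × 111 = 666, and we need 221, so at most ⌊(666 − 221)/81⌋ = 5 can be that low.
k = 5 is achieved by 5 values at 30 and 1 at 111, total 261; lower one of the 111's by 40 (still > 30) to reach 221.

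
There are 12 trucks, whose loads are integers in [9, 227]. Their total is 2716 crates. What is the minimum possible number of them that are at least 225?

10

If only k of them are at least 225, the other 12 − k are at most 224, so the total is at most k·227 + (12 − k)·224.
This must reach 2716, so k·227 + (12 − k)·224 ≥ 2716, giving k ≥ 10.
Exactly 10 works: 10 values at 227 and 2 at 224 total 2718; lower one of the high values by 2 (still ≥ 225) to hit 2716.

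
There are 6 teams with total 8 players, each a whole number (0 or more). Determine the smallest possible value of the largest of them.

2

Some value must be at least ⌈8/6⌉ = 2, since 6 × 1 = 6 < 8.
Achievable: 2 of them at 2 and 4 at 1 total 8.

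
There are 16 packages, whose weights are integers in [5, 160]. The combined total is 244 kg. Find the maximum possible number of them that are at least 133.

1

Suppose k of them are at least 133. Those contribute at least 133 each and the other 16 − k at least 5 each.
So the total is at least 133k + 5(16 − k) = 80 + 128k. This must be ≤ 244, giving k ≤ 1.
k = 1 is achieved by 1 value at 133 and 15 at 5, total 208; add 36 to one value (staying below 133) to reach 244.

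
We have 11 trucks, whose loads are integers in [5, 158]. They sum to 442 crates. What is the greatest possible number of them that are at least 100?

If k of the values are ≥ 100, the total is ≥ 100k + 5(11 − k).
Setting 100k + 5(11 − k) ≤ 442 gives 95k ≤ 387, so k ≤ 4.
k = 4 is achieved by 4 values at 100 and 7 at 5, total 435; add 7 to one value (staying below 100) to reach 442.

4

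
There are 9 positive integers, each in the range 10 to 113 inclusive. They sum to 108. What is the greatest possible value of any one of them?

To make one integer as large as possible, make the other 8 as small as possible.
The other 8 contribute at least 8 × 10 = 80, leaving at most 108 − 80 = 28.
Since 28 ≤ 113, this is achievable: one at 28 and 8 at 10.

28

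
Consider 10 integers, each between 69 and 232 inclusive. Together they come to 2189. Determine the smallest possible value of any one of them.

101

Minimizing one value means maximizing the remaining 9.
The other 9 contribute at most 9 × 232 = 2088, leaving at least 2189 − 2088 = 101.
Since 101 ≥ 69, this is achievable: one at 101 and 9 at 232.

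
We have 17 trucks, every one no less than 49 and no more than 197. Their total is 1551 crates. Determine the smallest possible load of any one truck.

49

Minimizing one value means maximizing the remaining 16.
The other 16 can take up 16 × 197 = 3152 ≥ 1551 − 49, so one truck can sit at its floor of 49.
Achievable: one at 49 and the other 16 totalling 1502, which fits since 16 × 49 ≤ 1502 ≤ 16 × 197.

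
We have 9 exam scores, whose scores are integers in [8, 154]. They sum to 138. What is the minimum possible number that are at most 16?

2

If only k of them are at most 16, the other 9 − k are at least 17, so the total is at least (9 − k)·17 + k·8.
This is ≤ 138, so (9 − k)·17 + 8k ≤ 138, which gives k ≥ 2.
Exactly 2 works: 2 values at 8 and 7 at 17 total 135; raise one of the low values by 3 (still ≤ 16) to hit 138.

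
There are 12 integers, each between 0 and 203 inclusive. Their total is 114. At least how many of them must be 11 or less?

Each value above 11 is at least 12, contributing at least 12 − 0 = 12 above the floor 0.
The sum exceeds the floor total 0 by 114, so at most ⌊114/12⌋ = 9 exceed 11, and at least 3 are ≤ 11.
Exactly 3 works: 3 values at 0 and 9 at 12 total 108; raise one of the low values by 6 (still ≤ 11) to hit 114.

3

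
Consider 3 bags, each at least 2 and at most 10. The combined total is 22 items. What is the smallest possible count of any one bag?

Minimizing one value means maximizing the remaining 2.
The other 2 contribute at most 2 × 10 = 20, leaving at least 22 − 20 = 2.
Since 2 ≥ 2, this is achievable: one at 2 and 2 at 10.

2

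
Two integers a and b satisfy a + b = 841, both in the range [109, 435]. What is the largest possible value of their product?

176820

With a + b fixed, ab peaks when the two are closest together.
Taking a = 420 and b = 421 (both in [109, 435]) gives ab = 176820.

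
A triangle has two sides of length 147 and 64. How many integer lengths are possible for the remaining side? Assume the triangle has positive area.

127

The triangle inequality gives |147 − 64| < c < 147 + 64, i.e. 83 < c < 211.
So c can be any integer from 84 to 210: 127 values.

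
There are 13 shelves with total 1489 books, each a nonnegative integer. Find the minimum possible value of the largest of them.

115

The average is 1489/13 > 114, so not all 13 can be 114 or less; the largest is ≥ 115.
Taking 6 copies of 114 and 7 copies of 115 gives exactly 1489, so 115 is attained.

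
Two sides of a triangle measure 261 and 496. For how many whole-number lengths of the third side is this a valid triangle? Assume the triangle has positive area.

The triangle inequality gives |261 − 496| < c < 261 + 496, i.e. 235 < c < 757.
So c can be any integer from 236 to 756: 521 values.

521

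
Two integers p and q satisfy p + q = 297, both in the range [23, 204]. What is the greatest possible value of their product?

22052

For a fixed sum, the product pq is largest when p and q are as close as possible.
Taking p = 148 and q = 149 (both in [23, 204]) gives pq = 22052.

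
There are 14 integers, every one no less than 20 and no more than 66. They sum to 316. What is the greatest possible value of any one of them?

To make one integer as large as possible, make the other 13 as small as possible.
The other 13 contribute at least 13 × 20 = 260, leaving at most 316 − 260 = 56.
Since 56 ≤ 66, this is achievable: one at 56 and 13 at 20.

56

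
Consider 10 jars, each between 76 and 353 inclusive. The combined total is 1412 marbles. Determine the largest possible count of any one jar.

To make one jar as large as possible, make the other 9 as small as possible.
The other 9 contribute at least 9 × 76 = 684, leaving at most 1412 − 684 = 728.
But each jar is capped at 353, so the maximum is 353.
Achievable: one at 353 and the other 9 totalling 1059, which fits since 9 × 76 ≤ 1059 ≤ 9 × 353.

353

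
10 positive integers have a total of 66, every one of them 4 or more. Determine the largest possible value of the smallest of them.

If every one of the 10 were at least 7, the total would be at least 10 × 7 = 70 > 66.
Taking 4 copies of 6 and 6 copies of 7 gives exactly 66, so 6 is attained.

6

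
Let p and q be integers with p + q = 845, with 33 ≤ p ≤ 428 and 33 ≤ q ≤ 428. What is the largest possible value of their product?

178506

pq = p(845 − p) is maximized when p is as near 845/2 as the bounds allow.
Taking p = 422 and q = 423 (both in [33, 428]) gives pq = 178506.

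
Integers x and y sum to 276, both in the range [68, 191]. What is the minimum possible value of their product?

16235

For a fixed sum, xy is smallest when x and y are as far apart as possible.
At the endpoint x = 85, y = 276 − 85 = 191, so xy = 85 × 191 = 16235.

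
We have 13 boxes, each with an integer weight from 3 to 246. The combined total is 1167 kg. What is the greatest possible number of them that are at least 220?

With k values at 220 or above and the rest at least 3, the sum is at least 39 + 217k.
Since the sum is 1167, we need 217k ≤ 1128, i.e. k ≤ 5.
k = 5 is achieved by 5 values at 220 and 8 at 3, total 1124; add 43 to one value (staying below 220) to reach 1167.

5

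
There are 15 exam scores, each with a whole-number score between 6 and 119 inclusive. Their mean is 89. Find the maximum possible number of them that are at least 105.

12

The total is 15 × 89 = 1335.
If k of the values are ≥ 105, the total is ≥ 105k + 6(15 − k).
Setting 105k + 6(15 − k) ≤ 1335 gives 99k ≤ 1245, so k ≤ 12.
k = 12 is achieved by 12 values at 105 and 3 at 6, total 1278; add 57 to one value (staying below 105) to reach 1335.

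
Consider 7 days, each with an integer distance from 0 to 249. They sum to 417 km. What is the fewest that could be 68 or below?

Each value above 68 is at least 69, contributing at least 69 − 0 = 69 above the floor 0.
The sum exceeds the floor total 0 by 417, so at most ⌊417/69⌋ = 6 exceed 68, and at least 1 are ≤ 68.
Exactly 1 works: 1 value at 0 and 6 at 69 total 414; raise one of the low values by 3 (still ≤ 68) to hit 417.

1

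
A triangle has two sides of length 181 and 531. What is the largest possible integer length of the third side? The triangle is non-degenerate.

The third side must be less than 181 + 531 = 712.
The largest integer below 712 is 711.

711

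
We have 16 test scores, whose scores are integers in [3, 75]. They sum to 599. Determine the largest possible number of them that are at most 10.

9

Suppose k of them are at most 10. Those contribute at most 10 each and the rest at most 75 each.
So the total is at most 10k + 75(16 − k) = 1200 − 65k. This must still be ≥ 599, so k ≤ 9.
k = 9 is achieved by 9 values at 10 and 7 at 75, total 615; lower one of the 75's by 16 (still > 10) to reach 599.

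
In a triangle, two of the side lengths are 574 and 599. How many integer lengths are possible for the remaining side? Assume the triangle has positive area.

The triangle inequality gives |574 − 599| < c < 574 + 599, i.e. 25 < c < 1173.
So c can be any integer from 26 to 1172: 1147 values.

1147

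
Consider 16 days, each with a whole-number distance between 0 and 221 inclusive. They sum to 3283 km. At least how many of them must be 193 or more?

Suppose at most 16 − j of them reach 193; then j values are ≤ 192 and the rest ≤ 221.
The total is then ≤ 192·j + 221·(16 − j) = 3536 − 29j. For this to be ≥ 3283 we need j ≤ 8, so at least 16 − 8 = 8 must reach 193.
Exactly 8 works: 8 values at 221 and 8 at 192 total 3304; lower one of the high values by 21 (still ≥ 193) to hit 3283.

8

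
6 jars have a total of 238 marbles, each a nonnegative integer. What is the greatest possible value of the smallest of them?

The 6 values sum to 238, so their minimum is at most ⌊238/6⌋ = 39.
Equality holds with 2 values of 39 and 4 values of 40.

39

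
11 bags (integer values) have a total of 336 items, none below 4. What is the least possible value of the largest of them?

The average is 336/11 > 30, so not all 11 can be 30 or less; the largest is ≥ 31.
Equality holds with 6 values of 31 and 5 values of 30.

31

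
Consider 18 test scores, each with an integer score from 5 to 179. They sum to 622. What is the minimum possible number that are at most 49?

7

Each value above 49 is at least 50, contributing at least 50 − 5 = 45 above the floor 5.
The sum exceeds the floor total 90 by 532, so at most ⌊532/45⌋ = 11 exceed 49, and at least 7 are ≤ 49.
Exactly 7 works: 7 values at 5 and 11 at 50 total 585; raise one of the low values by 37 (still ≤ 49) to hit 622.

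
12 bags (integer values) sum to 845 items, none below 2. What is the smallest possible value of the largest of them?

71

If every one of the 12 were at most 70, the total would be at most 12 × 70 = 840 < 845.
Taking 7 copies of 70 and 5 copies of 71 gives exactly 845, so 71 is attained.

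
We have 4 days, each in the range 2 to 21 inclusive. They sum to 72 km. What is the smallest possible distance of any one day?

To make one day as small as possible, make the other 3 as large as possible.
The other 3 contribute at most 3 × 21 = 63, leaving at least 72 − 63 = 9.
Since 9 ≥ 2, this is achievable: one at 9 and 3 at 21.

9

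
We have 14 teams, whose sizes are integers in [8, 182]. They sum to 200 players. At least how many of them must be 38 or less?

Let j be the number exceeding 38. Then the total is ≥ 39·j + 8·(14 − j) = 112 + 31j.
So 31j ≤ 88 and j ≤ 2; hence at least 14 − 2 = 12 are ≤ 38.
Exactly 12 works: 12 values at 8 and 2 at 39 total 174; raise one of the low values by 26 (still ≤ 38) to hit 200.

12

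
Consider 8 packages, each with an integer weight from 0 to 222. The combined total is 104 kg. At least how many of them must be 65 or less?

7

Let j be the number exceeding 65. Then the total is ≥ 66·j + 0·(8 − j) = 0 + 66j.
So 66j ≤ 104 and j ≤ 1; hence at least 8 − 1 = 7 are ≤ 65.
Exactly 7 works: 7 values at 0 and 1 at 66 total 66; raise one of the low values by 38 (still ≤ 65) to hit 104.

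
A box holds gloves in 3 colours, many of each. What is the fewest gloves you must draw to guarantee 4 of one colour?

10

You could draw 3 of every colour without reaching 4 of any — 9 in all.
One more forces 4 of some colour, so 9 + 1 = 10.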